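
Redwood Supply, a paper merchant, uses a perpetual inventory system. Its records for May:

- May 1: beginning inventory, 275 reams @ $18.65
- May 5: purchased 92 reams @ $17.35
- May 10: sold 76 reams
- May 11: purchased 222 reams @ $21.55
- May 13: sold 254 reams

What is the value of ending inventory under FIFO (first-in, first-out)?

May 10, 76 sold [FIFO — oldest first]: 76 @ $18.65 = $1,417.40
May 13, 254 sold [FIFO — oldest first]: 199 @ $18.65 + 55 @ $17.35 = $4,665.60
Total COGS = $1,417.40 + $4,665.60 = $6,083.00
Ending inventory: 37 @ $17.35 + 222 @ $21.55 = $5,426.05

Ending inventory = $5,426.05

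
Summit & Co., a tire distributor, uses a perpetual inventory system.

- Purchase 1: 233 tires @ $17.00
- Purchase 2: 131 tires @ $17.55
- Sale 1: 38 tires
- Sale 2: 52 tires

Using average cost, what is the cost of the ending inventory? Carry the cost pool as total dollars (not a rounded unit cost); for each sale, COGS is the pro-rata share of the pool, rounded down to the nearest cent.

After Purchase 1: 233 on hand, pool $3,961.00 (≈ $17.0000 each)
After Purchase 2: 364 on hand, pool $6,260.05 (≈ $17.1979 each)
Sale 1, sell 38: 38/364 × $6,260.05 → $653.52
Sale 2, sell 52: 52/326 × $5,606.53 → $894.29
Total COGS = $653.52 + $894.29 = $1,547.81
Ending inventory (cost pool remaining) = $4,712.24

Ending inventory = $4,712.24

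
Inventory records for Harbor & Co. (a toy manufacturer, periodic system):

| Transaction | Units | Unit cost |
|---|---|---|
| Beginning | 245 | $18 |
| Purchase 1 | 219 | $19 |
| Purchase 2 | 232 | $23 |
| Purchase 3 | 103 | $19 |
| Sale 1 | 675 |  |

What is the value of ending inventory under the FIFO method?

Ending inventory = $2,440

Sale 1 (675) [FIFO — oldest first]: 245 @ $18 + 219 @ $19 + 211 @ $23 = $13,424
Ending inventory: 21 @ $23 + 103 @ $19 = $2,440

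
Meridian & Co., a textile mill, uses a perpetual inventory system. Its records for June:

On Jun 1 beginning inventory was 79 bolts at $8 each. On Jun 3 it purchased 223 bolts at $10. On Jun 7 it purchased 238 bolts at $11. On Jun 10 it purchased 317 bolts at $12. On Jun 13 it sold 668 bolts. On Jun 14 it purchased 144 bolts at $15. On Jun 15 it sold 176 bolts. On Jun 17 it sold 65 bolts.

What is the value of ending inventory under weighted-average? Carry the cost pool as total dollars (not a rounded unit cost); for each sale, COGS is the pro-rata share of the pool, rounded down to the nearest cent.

Ending inventory = $1,162.43

After Jun 1: 79 on hand, pool $632.00 (≈ $8.0000 each)
After Jun 3: 302 on hand, pool $2,862.00 (≈ $9.4768 each)
After Jun 7: 540 on hand, pool $5,480.00 (≈ $10.1481 each)
After Jun 10: 857 on hand, pool $9,284.00 (≈ $10.8331 each)
Jun 13, sell 668: 668/857 × $9,284.00 → $7,236.53
After Jun 14: 333 on hand, pool $4,207.47 (≈ $12.6350 each)
Jun 15, sell 176: 176/333 × $4,207.47 → $2,223.76
Jun 17, sell 65: 65/157 × $1,983.71 → $821.28
Total COGS = $7,236.53 + $2,223.76 + $821.28 = $10,281.57
Ending inventory (cost pool remaining) = $1,162.43
Check: goods available $11,444.00 = COGS $10,281.57 + ending $1,162.43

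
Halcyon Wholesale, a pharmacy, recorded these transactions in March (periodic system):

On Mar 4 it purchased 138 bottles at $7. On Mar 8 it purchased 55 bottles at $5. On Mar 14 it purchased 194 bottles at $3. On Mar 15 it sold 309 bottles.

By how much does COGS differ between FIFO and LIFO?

$312

FIFO COGS: 138 @ $7 + 55 @ $5 + 116 @ $3 = $1,589
LIFO COGS: 194 @ $3 + 55 @ $5 + 60 @ $7 = $1,277
Difference = |$1,589 − $1,277| = $312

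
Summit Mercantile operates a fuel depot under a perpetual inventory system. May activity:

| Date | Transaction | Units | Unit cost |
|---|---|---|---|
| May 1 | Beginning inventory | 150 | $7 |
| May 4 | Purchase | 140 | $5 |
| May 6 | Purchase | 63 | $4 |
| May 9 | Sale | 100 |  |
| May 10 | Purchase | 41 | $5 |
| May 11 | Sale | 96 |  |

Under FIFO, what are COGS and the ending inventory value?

May 9, 100 sold [FIFO — oldest first]: 100 @ $7 = $700
May 11, 96 sold [FIFO — oldest first]: 50 @ $7 + 46 @ $5 = $580
Total COGS = $700 + $580 = $1,280
Ending inventory: 94 @ $5 + 63 @ $4 + 41 @ $5 = $927

COGS = $1,280; ending inventory = $927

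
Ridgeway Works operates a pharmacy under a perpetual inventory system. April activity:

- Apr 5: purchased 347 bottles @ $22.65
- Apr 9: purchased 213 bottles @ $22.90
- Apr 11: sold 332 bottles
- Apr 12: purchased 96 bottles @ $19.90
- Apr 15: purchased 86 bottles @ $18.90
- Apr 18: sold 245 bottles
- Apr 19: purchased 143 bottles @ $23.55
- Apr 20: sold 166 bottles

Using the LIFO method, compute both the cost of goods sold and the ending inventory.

COGS = $16,424.40; ending inventory = $3,216.30

Apr 11, 332 sold [LIFO — newest first]: 213 @ $22.90 + 119 @ $22.65 = $7,573.05
Apr 18, 245 sold [LIFO — newest first]: 86 @ $18.90 + 96 @ $19.90 + 63 @ $22.65 = $4,962.75
Apr 20, 166 sold [LIFO — newest first]: 143 @ $23.55 + 23 @ $22.65 = $3,888.60
Total COGS = $7,573.05 + $4,962.75 + $3,888.60 = $16,424.40
Ending inventory: 142 @ $22.65 = $3,216.30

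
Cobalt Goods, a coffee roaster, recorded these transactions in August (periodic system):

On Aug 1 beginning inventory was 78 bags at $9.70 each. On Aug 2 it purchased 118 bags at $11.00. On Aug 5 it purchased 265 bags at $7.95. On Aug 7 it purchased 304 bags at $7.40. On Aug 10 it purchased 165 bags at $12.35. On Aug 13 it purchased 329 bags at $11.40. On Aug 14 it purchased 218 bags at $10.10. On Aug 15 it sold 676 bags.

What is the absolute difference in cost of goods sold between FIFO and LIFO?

FIFO COGS: 78 @ $9.70 + 118 @ $11.00 + 265 @ $7.95 + 215 @ $7.40 = $5,752.35
LIFO COGS: 218 @ $10.10 + 329 @ $11.40 + 129 @ $12.35 = $7,545.55
Difference = |$5,752.35 − $7,545.55| = $1,793.20

$1,793.20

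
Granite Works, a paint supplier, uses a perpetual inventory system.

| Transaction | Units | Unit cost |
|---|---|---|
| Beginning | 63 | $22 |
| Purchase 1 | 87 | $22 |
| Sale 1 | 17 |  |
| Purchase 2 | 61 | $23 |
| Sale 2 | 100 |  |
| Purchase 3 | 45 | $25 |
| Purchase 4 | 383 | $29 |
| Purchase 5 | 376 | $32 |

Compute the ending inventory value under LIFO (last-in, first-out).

Ending inventory = $26,332

Sale 1 (17) [LIFO — newest first]: 17 @ $22 = $374
Sale 2 (100) [LIFO — newest first]: 61 @ $23 + 39 @ $22 = $2,261
Total COGS = $374 + $2,261 = $2,635
Ending inventory: 63 @ $22 + 31 @ $22 + 45 @ $25 + 383 @ $29 + 376 @ $32 = $26,332
Check: goods available $28,967 = COGS $2,635 + ending $26,332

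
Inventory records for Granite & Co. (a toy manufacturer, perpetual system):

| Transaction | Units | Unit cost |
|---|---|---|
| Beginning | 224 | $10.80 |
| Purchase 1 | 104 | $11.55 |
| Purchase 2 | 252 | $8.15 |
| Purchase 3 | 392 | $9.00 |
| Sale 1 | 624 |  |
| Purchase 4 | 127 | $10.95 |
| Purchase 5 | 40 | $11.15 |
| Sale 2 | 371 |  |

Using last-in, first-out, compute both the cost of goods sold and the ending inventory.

COGS = $9,483.65; ending inventory = $1,555.20

Sale 1 (624) [LIFO — newest first]: 392 @ $9.00 + 232 @ $8.15 = $5,418.80
Sale 2 (371) [LIFO — newest first]: 40 @ $11.15 + 127 @ $10.95 + 20 @ $8.15 + 104 @ $11.55 + 80 @ $10.80 = $4,064.85
Total COGS = $5,418.80 + $4,064.85 = $9,483.65
Ending inventory: 144 @ $10.80 = $1,555.20
Check: goods available $11,038.85 = COGS $9,483.65 + ending $1,555.20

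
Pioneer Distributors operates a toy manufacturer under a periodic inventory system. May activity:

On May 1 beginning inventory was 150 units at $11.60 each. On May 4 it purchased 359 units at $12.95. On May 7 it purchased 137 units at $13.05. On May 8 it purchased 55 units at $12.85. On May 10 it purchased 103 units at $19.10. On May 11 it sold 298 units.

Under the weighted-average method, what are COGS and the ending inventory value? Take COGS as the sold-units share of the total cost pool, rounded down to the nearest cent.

May 11, sell 298: 298/804 × $10,850.95 → $4,021.86
Ending inventory (cost pool remaining) = $6,829.09

COGS = $4,021.86; ending inventory = $6,829.09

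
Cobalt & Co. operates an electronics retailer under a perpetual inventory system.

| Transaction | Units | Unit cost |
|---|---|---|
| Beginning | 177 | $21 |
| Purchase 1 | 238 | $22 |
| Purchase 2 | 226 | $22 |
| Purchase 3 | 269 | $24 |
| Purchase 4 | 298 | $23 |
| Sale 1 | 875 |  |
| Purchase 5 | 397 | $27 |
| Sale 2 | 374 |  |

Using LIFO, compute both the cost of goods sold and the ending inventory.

COGS = $30,184; ending inventory = $7,770

Sale 1 (875) [LIFO — newest first]: 298 @ $23 + 269 @ $24 + 226 @ $22 + 82 @ $22 = $20,086
Sale 2 (374) [LIFO — newest first]: 374 @ $27 = $10,098
Total COGS = $20,086 + $10,098 = $30,184
Ending inventory: 177 @ $21 + 156 @ $22 + 23 @ $27 = $7,770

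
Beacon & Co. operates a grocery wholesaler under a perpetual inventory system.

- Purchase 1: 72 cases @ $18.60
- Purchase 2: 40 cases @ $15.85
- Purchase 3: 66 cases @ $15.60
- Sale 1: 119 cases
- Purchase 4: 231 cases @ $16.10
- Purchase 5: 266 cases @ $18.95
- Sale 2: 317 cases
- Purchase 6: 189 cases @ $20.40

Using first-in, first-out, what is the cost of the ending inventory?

Ending inventory = $8,384.65

Sale 1 (119) [FIFO — oldest first]: 72 @ $18.60 + 40 @ $15.85 + 7 @ $15.60 = $2,082.40
Sale 2 (317) [FIFO — oldest first]: 59 @ $15.60 + 231 @ $16.10 + 27 @ $18.95 = $5,151.15
Total COGS = $2,082.40 + $5,151.15 = $7,233.55
Ending inventory: 239 @ $18.95 + 189 @ $20.40 = $8,384.65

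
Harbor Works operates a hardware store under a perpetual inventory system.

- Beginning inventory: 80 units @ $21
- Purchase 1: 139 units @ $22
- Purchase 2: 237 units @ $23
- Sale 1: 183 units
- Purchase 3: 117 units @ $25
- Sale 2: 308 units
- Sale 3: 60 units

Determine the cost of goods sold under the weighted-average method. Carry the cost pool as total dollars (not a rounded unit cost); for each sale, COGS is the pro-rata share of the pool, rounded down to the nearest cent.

COGS = $12,604.89

After Beginning: 80 on hand, pool $1,680.00 (≈ $21.0000 each)
After Purchase 1: 219 on hand, pool $4,738.00 (≈ $21.6347 each)
After Purchase 2: 456 on hand, pool $10,189.00 (≈ $22.3443 each)
Sale 1, sell 183: 183/456 × $10,189.00 → $4,089.00
After Purchase 3: 390 on hand, pool $9,025.00 (≈ $23.1410 each)
Sale 2, sell 308: 308/390 × $9,025.00 → $7,127.43
Sale 3, sell 60: 60/82 × $1,897.57 → $1,388.46
Total COGS = $4,089.00 + $7,127.43 + $1,388.46 = $12,604.89
Ending inventory (cost pool remaining) = $509.11
Check: goods available $13,114.00 = COGS $12,604.89 + ending $509.11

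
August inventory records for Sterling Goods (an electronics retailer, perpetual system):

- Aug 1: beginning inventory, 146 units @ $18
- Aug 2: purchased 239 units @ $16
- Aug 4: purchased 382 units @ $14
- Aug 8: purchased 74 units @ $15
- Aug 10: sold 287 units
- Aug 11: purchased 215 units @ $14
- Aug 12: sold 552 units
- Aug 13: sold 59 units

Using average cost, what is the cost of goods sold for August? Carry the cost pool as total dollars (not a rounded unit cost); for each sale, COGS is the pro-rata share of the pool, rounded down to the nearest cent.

COGS = $13,554.24

After Aug 1: 146 on hand, pool $2,628.00 (≈ $18.0000 each)
After Aug 2: 385 on hand, pool $6,452.00 (≈ $16.7584 each)
After Aug 4: 767 on hand, pool $11,800.00 (≈ $15.3846 each)
After Aug 8: 841 on hand, pool $12,910.00 (≈ $15.3508 each)
Aug 10, sell 287: 287/841 × $12,910.00 → $4,405.67
After Aug 11: 769 on hand, pool $11,514.33 (≈ $14.9731 each)
Aug 12, sell 552: 552/769 × $11,514.33 → $8,265.16
Aug 13, sell 59: 59/217 × $3,249.17 → $883.41
Total COGS = $4,405.67 + $8,265.16 + $883.41 = $13,554.24
Ending inventory (cost pool remaining) = $2,365.76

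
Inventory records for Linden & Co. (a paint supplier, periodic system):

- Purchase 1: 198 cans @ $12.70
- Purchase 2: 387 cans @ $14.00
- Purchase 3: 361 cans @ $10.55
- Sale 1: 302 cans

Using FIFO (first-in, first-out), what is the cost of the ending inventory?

Ending inventory = $7,770.55

Sale 1 (302) [FIFO — oldest first]: 198 @ $12.70 + 104 @ $14.00 = $3,970.60
Ending inventory: 283 @ $14.00 + 361 @ $10.55 = $7,770.55
Check: goods available $11,741.15 = COGS $3,970.60 + ending $7,770.55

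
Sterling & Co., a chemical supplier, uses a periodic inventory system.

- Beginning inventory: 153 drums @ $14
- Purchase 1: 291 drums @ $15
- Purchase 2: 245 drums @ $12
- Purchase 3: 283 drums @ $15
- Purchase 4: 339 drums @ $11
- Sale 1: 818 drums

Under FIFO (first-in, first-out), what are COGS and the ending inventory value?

Sale 1 (818) [FIFO — oldest first]: 153 @ $14 + 291 @ $15 + 245 @ $12 + 129 @ $15 = $11,382
Ending inventory: 154 @ $15 + 339 @ $11 = $6,039

COGS = $11,382; ending inventory = $6,039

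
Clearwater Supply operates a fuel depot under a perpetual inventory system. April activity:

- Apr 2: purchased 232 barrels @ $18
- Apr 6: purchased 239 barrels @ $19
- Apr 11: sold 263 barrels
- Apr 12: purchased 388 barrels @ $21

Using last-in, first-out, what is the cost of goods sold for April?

Apr 11, 263 sold [LIFO — newest first]: 239 @ $19 + 24 @ $18 = $4,973
Ending inventory: 208 @ $18 + 388 @ $21 = $11,892
Check: goods available $16,865 = COGS $4,973 + ending $11,892

COGS = $4,973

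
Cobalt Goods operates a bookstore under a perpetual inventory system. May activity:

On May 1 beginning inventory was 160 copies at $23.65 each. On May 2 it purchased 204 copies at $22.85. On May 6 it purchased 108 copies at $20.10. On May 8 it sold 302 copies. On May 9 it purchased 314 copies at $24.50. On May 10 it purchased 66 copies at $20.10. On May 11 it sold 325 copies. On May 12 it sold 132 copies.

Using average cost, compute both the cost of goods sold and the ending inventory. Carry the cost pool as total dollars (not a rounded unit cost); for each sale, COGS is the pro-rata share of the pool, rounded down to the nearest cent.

After May 1: 160 on hand, pool $3,784.00 (≈ $23.6500 each)
After May 2: 364 on hand, pool $8,445.40 (≈ $23.2016 each)
After May 6: 472 on hand, pool $10,616.20 (≈ $22.4919 each)
May 8, sell 302: 302/472 × $10,616.20 → $6,792.56
After May 9: 484 on hand, pool $11,516.64 (≈ $23.7947 each)
After May 10: 550 on hand, pool $12,843.24 (≈ $23.3513 each)
May 11, sell 325: 325/550 × $12,843.24 → $7,589.18
May 12, sell 132: 132/225 × $5,254.06 → $3,082.38
Total COGS = $6,792.56 + $7,589.18 + $3,082.38 = $17,464.12
Ending inventory (cost pool remaining) = $2,171.68
Check: goods available $19,635.80 = COGS $17,464.12 + ending $2,171.68

COGS = $17,464.12; ending inventory = $2,171.68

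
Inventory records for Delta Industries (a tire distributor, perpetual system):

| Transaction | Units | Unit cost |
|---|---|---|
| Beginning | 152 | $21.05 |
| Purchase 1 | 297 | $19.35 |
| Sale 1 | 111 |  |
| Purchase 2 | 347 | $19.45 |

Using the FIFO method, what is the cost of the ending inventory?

Ending inventory = $13,359.15

Sale 1 (111) [FIFO — oldest first]: 111 @ $21.05 = $2,336.55
Ending inventory: 41 @ $21.05 + 297 @ $19.35 + 347 @ $19.45 = $13,359.15
Check: goods available $15,695.70 = COGS $2,336.55 + ending $13,359.15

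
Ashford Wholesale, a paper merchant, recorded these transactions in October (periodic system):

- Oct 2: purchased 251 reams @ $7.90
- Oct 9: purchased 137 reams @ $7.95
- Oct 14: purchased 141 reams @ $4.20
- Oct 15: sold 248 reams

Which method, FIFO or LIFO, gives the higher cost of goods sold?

FIFO

FIFO COGS: 248 @ $7.90 = $1,959.20
LIFO COGS: 141 @ $4.20 + 107 @ $7.95 = $1,442.85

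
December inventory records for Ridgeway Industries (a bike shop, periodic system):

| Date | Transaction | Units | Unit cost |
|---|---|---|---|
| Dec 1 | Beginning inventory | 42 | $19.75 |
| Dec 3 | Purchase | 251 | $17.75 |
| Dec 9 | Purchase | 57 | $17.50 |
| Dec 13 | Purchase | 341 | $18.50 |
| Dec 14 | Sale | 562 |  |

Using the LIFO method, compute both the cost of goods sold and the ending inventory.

Dec 14, 562 sold [LIFO — newest first]: 341 @ $18.50 + 57 @ $17.50 + 164 @ $17.75 = $10,217.00
Ending inventory: 42 @ $19.75 + 87 @ $17.75 = $2,373.75

COGS = $10,217.00; ending inventory = $2,373.75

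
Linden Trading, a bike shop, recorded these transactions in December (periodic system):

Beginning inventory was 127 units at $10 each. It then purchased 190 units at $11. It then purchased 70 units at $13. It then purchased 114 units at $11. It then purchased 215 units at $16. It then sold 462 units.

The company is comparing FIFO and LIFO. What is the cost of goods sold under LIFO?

FIFO COGS: 127 @ $10 + 190 @ $11 + 70 @ $13 + 75 @ $11 = $5,095
LIFO COGS: 215 @ $16 + 114 @ $11 + 70 @ $13 + 63 @ $11 = $6,297

COGS = $6,297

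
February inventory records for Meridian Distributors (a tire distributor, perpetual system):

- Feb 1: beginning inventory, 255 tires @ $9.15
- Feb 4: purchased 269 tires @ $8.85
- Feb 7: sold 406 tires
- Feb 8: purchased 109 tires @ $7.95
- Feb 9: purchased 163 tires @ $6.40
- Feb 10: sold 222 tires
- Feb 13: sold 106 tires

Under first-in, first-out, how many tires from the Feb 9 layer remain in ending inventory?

Feb 7, 406 sold [FIFO — oldest first]: 255 @ $9.15 + 151 @ $8.85 = $3,669.60
Feb 10, 222 sold [FIFO — oldest first]: 118 @ $8.85 + 104 @ $7.95 = $1,871.10
Feb 13, 106 sold [FIFO — oldest first]: 5 @ $7.95 + 101 @ $6.40 = $686.15
Total COGS = $3,669.60 + $1,871.10 + $686.15 = $6,226.85
Ending inventory: 62 @ $6.40 = $396.80

62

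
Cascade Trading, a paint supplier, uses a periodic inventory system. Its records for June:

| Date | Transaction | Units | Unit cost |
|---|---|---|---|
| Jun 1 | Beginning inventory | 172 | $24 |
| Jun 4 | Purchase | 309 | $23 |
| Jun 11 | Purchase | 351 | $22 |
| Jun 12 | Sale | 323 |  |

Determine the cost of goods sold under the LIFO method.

Jun 12, 323 sold [LIFO — newest first]: 323 @ $22 = $7,106
Ending inventory: 172 @ $24 + 309 @ $23 + 28 @ $22 = $11,851
Check: goods available $18,957 = COGS $7,106 + ending $11,851

COGS = $7,106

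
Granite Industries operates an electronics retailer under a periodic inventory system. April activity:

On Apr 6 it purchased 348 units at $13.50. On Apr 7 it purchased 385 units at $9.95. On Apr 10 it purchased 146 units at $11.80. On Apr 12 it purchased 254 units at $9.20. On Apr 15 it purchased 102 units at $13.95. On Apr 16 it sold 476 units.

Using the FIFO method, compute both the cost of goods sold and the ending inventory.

Apr 16, 476 sold [FIFO — oldest first]: 348 @ $13.50 + 128 @ $9.95 = $5,971.60
Ending inventory: 257 @ $9.95 + 146 @ $11.80 + 254 @ $9.20 + 102 @ $13.95 = $8,039.65

COGS = $5,971.60; ending inventory = $8,039.65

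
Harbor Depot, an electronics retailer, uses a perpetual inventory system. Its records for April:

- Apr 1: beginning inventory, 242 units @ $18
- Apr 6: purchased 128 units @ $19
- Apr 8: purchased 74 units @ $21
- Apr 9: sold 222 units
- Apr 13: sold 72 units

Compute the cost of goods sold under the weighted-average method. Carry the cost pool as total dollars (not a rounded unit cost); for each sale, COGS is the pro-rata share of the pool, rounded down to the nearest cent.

After Apr 1: 242 on hand, pool $4,356.00 (≈ $18.0000 each)
After Apr 6: 370 on hand, pool $6,788.00 (≈ $18.3459 each)
After Apr 8: 444 on hand, pool $8,342.00 (≈ $18.7883 each)
Apr 9, sell 222: 222/444 × $8,342.00 → $4,171.00
Apr 13, sell 72: 72/222 × $4,171.00 → $1,352.75
Total COGS = $4,171.00 + $1,352.75 = $5,523.75
Ending inventory (cost pool remaining) = $2,818.25
Check: goods available $8,342.00 = COGS $5,523.75 + ending $2,818.25

COGS = $5,523.75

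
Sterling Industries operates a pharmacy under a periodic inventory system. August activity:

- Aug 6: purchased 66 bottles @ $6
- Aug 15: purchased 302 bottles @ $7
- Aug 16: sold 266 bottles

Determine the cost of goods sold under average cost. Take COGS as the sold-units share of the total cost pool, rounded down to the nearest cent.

COGS = $1,814.29

Aug 16, sell 266: 266/368 × $2,510.00 → $1,814.29
Ending inventory (cost pool remaining) = $695.71
Check: goods available $2,510.00 = COGS $1,814.29 + ending $695.71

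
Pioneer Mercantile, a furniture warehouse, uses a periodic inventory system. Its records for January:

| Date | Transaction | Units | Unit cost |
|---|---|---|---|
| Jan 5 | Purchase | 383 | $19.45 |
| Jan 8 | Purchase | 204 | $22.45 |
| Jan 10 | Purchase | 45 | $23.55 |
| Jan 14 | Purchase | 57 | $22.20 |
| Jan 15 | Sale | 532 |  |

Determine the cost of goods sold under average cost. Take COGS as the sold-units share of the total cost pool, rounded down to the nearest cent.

Jan 15, sell 532: 532/689 × $14,354.30 → $11,083.43
Ending inventory (cost pool remaining) = $3,270.87
Check: goods available $14,354.30 = COGS $11,083.43 + ending $3,270.87

COGS = $11,083.43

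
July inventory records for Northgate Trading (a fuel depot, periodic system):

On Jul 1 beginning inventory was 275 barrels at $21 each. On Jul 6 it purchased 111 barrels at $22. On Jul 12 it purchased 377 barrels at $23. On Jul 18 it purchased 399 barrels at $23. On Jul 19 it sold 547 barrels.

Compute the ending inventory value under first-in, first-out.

Ending inventory = $14,145

Jul 19, 547 sold [FIFO — oldest first]: 275 @ $21 + 111 @ $22 + 161 @ $23 = $11,920
Ending inventory: 216 @ $23 + 399 @ $23 = $14,145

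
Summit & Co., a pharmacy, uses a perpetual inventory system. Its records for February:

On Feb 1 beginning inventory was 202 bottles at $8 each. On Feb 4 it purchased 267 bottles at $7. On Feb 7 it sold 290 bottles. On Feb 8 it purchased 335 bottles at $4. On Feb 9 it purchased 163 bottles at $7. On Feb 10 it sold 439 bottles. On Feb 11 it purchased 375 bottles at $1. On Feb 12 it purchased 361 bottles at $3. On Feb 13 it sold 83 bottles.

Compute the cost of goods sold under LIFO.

COGS = $4,547

Feb 7, 290 sold [LIFO — newest first]: 267 @ $7 + 23 @ $8 = $2,053
Feb 10, 439 sold [LIFO — newest first]: 163 @ $7 + 276 @ $4 = $2,245
Feb 13, 83 sold [LIFO — newest first]: 83 @ $3 = $249
Total COGS = $2,053 + $2,245 + $249 = $4,547
Ending inventory: 179 @ $8 + 59 @ $4 + 375 @ $1 + 278 @ $3 = $2,877
Check: goods available $7,424 = COGS $4,547 + ending $2,877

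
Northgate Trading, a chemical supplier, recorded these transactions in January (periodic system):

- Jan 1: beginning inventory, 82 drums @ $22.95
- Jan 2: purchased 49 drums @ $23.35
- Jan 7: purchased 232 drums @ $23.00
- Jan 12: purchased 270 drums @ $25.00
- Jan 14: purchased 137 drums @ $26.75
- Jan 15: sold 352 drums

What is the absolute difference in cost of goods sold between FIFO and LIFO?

FIFO COGS: 82 @ $22.95 + 49 @ $23.35 + 221 @ $23.00 = $8,109.05
LIFO COGS: 137 @ $26.75 + 215 @ $25.00 = $9,039.75
Difference = |$8,109.05 − $9,039.75| = $930.70

$930.70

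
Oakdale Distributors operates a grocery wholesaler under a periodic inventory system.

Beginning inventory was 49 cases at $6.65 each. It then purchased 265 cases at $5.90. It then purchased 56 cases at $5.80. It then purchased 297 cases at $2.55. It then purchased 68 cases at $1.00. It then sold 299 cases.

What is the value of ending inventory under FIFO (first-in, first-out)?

Sale 1 (299) [FIFO — oldest first]: 49 @ $6.65 + 250 @ $5.90 = $1,800.85
Ending inventory: 15 @ $5.90 + 56 @ $5.80 + 297 @ $2.55 + 68 @ $1.00 = $1,238.65

Ending inventory = $1,238.65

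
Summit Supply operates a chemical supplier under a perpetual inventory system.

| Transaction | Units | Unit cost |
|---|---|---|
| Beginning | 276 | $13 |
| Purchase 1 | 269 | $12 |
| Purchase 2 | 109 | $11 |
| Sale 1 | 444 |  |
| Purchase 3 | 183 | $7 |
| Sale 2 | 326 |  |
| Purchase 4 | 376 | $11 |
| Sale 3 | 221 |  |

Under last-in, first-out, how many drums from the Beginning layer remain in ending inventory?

Sale 1 (444) [LIFO — newest first]: 109 @ $11 + 269 @ $12 + 66 @ $13 = $5,285
Sale 2 (326) [LIFO — newest first]: 183 @ $7 + 143 @ $13 = $3,140
Sale 3 (221) [LIFO — newest first]: 221 @ $11 = $2,431
Total COGS = $5,285 + $3,140 + $2,431 = $10,856
Ending inventory: 67 @ $13 + 155 @ $11 = $2,576

67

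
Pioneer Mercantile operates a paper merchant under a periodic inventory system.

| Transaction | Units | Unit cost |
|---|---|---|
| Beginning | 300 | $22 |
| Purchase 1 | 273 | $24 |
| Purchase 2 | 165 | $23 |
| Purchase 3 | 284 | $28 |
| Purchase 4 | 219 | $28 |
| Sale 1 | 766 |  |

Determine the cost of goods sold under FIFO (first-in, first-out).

Sale 1 (766) [FIFO — oldest first]: 300 @ $22 + 273 @ $24 + 165 @ $23 + 28 @ $28 = $17,731
Ending inventory: 256 @ $28 + 219 @ $28 = $13,300

COGS = $17,731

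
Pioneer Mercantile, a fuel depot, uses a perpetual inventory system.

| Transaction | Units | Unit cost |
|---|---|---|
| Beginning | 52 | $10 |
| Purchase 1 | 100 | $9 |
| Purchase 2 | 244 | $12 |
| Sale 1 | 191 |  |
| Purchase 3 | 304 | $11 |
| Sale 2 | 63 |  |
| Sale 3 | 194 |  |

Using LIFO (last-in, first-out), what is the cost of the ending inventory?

Ending inventory = $2,573

Sale 1 (191) [LIFO — newest first]: 191 @ $12 = $2,292
Sale 2 (63) [LIFO — newest first]: 63 @ $11 = $693
Sale 3 (194) [LIFO — newest first]: 194 @ $11 = $2,134
Total COGS = $2,292 + $693 + $2,134 = $5,119
Ending inventory: 52 @ $10 + 100 @ $9 + 53 @ $12 + 47 @ $11 = $2,573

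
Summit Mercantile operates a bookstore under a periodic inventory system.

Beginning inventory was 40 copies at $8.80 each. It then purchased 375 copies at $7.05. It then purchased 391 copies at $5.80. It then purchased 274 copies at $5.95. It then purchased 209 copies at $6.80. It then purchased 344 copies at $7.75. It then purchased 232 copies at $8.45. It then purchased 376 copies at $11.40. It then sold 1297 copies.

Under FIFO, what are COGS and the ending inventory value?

COGS = $8,377.05; ending inventory = $8,850.80

Sale 1 (1297) [FIFO — oldest first]: 40 @ $8.80 + 375 @ $7.05 + 391 @ $5.80 + 274 @ $5.95 + 209 @ $6.80 + 8 @ $7.75 = $8,377.05
Ending inventory: 336 @ $7.75 + 232 @ $8.45 + 376 @ $11.40 = $8,850.80
Check: goods available $17,227.85 = COGS $8,377.05 + ending $8,850.80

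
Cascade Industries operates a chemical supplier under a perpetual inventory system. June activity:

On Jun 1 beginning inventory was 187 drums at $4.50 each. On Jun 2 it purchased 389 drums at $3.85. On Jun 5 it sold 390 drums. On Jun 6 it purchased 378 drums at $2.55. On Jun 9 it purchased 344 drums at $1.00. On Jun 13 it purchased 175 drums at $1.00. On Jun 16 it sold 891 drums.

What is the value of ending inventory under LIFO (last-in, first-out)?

Ending inventory = $852.30

Jun 5, 390 sold [LIFO — newest first]: 389 @ $3.85 + 1 @ $4.50 = $1,502.15
Jun 16, 891 sold [LIFO — newest first]: 175 @ $1.00 + 344 @ $1.00 + 372 @ $2.55 = $1,467.60
Total COGS = $1,502.15 + $1,467.60 = $2,969.75
Ending inventory: 186 @ $4.50 + 6 @ $2.55 = $852.30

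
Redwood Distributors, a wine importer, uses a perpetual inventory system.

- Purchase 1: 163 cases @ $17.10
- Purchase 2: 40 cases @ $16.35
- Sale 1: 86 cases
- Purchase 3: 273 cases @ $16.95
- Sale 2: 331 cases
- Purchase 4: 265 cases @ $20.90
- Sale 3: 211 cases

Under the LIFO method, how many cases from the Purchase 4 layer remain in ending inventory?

Sale 1 (86) [LIFO — newest first]: 40 @ $16.35 + 46 @ $17.10 = $1,440.60
Sale 2 (331) [LIFO — newest first]: 273 @ $16.95 + 58 @ $17.10 = $5,619.15
Sale 3 (211) [LIFO — newest first]: 211 @ $20.90 = $4,409.90
Total COGS = $1,440.60 + $5,619.15 + $4,409.90 = $11,469.65
Ending inventory: 59 @ $17.10 + 54 @ $20.90 = $2,137.50

54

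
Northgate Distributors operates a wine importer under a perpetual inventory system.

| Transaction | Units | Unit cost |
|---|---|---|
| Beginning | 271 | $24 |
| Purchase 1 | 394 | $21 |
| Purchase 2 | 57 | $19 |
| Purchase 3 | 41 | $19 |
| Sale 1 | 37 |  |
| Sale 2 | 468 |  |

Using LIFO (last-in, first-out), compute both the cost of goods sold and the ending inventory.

COGS = $10,448; ending inventory = $6,192

Sale 1 (37) [LIFO — newest first]: 37 @ $19 = $703
Sale 2 (468) [LIFO — newest first]: 4 @ $19 + 57 @ $19 + 394 @ $21 + 13 @ $24 = $9,745
Total COGS = $703 + $9,745 = $10,448
Ending inventory: 258 @ $24 = $6,192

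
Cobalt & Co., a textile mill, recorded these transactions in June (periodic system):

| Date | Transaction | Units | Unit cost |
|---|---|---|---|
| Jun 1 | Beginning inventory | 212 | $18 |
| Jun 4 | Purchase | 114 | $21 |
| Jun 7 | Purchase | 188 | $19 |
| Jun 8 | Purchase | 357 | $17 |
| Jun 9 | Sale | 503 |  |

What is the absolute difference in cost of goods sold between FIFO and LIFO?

FIFO COGS: 212 @ $18 + 114 @ $21 + 177 @ $19 = $9,573
LIFO COGS: 357 @ $17 + 146 @ $19 = $8,843
Difference = |$9,573 − $8,843| = $730

$730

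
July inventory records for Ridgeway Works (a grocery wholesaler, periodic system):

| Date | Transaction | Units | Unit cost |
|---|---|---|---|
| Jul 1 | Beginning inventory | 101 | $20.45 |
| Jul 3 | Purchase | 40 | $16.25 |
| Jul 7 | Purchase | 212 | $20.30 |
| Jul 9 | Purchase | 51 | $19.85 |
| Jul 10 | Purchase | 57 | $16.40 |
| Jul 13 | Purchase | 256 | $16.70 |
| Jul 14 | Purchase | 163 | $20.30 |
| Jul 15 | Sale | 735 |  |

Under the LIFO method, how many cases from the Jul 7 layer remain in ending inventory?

4

Jul 15, 735 sold [LIFO — newest first]: 163 @ $20.30 + 256 @ $16.70 + 57 @ $16.40 + 51 @ $19.85 + 208 @ $20.30 = $13,753.65
Ending inventory: 101 @ $20.45 + 40 @ $16.25 + 4 @ $20.30 = $2,796.65
Check: goods available $16,550.30 = COGS $13,753.65 + ending $2,796.65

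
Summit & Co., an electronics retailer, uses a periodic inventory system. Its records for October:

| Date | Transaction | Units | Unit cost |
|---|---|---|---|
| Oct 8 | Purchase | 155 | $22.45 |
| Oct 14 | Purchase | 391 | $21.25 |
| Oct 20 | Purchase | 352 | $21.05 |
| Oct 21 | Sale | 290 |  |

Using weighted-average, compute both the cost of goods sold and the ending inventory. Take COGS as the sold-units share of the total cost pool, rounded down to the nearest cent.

Oct 21, sell 290: 290/898 × $19,198.10 → $6,199.83
Ending inventory (cost pool remaining) = $12,998.27
Check: goods available $19,198.10 = COGS $6,199.83 + ending $12,998.27

COGS = $6,199.83; ending inventory = $12,998.27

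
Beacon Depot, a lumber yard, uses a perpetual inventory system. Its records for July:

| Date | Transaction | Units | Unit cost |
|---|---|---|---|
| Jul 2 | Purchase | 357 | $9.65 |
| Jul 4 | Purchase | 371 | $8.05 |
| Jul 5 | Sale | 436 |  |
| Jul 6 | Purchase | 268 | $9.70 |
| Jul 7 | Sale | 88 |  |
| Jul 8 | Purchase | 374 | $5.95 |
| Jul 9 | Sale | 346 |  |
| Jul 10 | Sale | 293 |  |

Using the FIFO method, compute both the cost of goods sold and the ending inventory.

COGS = $10,024.85; ending inventory = $1,231.65

Jul 5, 436 sold [FIFO — oldest first]: 357 @ $9.65 + 79 @ $8.05 = $4,081.00
Jul 7, 88 sold [FIFO — oldest first]: 88 @ $8.05 = $708.40
Jul 9, 346 sold [FIFO — oldest first]: 204 @ $8.05 + 142 @ $9.70 = $3,019.60
Jul 10, 293 sold [FIFO — oldest first]: 126 @ $9.70 + 167 @ $5.95 = $2,215.85
Total COGS = $4,081.00 + $708.40 + $3,019.60 + $2,215.85 = $10,024.85
Ending inventory: 207 @ $5.95 = $1,231.65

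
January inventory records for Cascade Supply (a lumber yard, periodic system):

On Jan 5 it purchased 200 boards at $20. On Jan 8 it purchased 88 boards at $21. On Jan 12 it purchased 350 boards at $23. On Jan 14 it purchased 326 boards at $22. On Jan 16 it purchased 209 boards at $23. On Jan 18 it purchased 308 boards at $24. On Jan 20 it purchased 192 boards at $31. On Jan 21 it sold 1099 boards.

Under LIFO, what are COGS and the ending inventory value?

Jan 21, 1099 sold [LIFO — newest first]: 192 @ $31 + 308 @ $24 + 209 @ $23 + 326 @ $22 + 64 @ $23 = $26,795
Ending inventory: 200 @ $20 + 88 @ $21 + 286 @ $23 = $12,426

COGS = $26,795; ending inventory = $12,426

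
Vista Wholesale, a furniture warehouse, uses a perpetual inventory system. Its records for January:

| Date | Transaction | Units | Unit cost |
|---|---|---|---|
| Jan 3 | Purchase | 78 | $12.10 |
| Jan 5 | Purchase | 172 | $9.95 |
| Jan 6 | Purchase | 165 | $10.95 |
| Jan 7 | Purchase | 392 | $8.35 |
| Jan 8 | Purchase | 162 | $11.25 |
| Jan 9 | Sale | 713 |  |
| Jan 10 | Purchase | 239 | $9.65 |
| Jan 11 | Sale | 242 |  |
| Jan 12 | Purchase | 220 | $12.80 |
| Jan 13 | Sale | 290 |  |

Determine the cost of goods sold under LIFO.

COGS = $12,691.45

Jan 9, 713 sold [LIFO — newest first]: 162 @ $11.25 + 392 @ $8.35 + 159 @ $10.95 = $6,836.75
Jan 11, 242 sold [LIFO — newest first]: 239 @ $9.65 + 3 @ $10.95 = $2,339.20
Jan 13, 290 sold [LIFO — newest first]: 220 @ $12.80 + 3 @ $10.95 + 67 @ $9.95 = $3,515.50
Total COGS = $6,836.75 + $2,339.20 + $3,515.50 = $12,691.45
Ending inventory: 78 @ $12.10 + 105 @ $9.95 = $1,988.55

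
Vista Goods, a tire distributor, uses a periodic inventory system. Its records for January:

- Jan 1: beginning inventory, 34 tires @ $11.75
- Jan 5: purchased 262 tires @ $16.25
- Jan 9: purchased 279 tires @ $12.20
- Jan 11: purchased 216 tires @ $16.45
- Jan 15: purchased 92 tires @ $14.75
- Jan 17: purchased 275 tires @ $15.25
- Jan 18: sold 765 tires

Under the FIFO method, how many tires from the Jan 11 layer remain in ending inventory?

26

Jan 18, 765 sold [FIFO — oldest first]: 34 @ $11.75 + 262 @ $16.25 + 279 @ $12.20 + 190 @ $16.45 = $11,186.30
Ending inventory: 26 @ $16.45 + 92 @ $14.75 + 275 @ $15.25 = $5,978.45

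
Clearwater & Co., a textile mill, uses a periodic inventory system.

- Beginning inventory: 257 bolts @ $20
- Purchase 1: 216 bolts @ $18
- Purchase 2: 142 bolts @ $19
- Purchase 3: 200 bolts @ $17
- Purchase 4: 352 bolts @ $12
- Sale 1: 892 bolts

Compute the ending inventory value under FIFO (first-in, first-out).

Sale 1 (892) [FIFO — oldest first]: 257 @ $20 + 216 @ $18 + 142 @ $19 + 200 @ $17 + 77 @ $12 = $16,050
Ending inventory: 275 @ $12 = $3,300

Ending inventory = $3,300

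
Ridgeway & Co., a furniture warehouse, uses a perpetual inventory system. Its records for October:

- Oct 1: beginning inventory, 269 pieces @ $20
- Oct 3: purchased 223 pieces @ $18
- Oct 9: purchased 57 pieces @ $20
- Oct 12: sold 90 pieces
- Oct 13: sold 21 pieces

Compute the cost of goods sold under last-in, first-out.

Oct 12, 90 sold [LIFO — newest first]: 57 @ $20 + 33 @ $18 = $1,734
Oct 13, 21 sold [LIFO — newest first]: 21 @ $18 = $378
Total COGS = $1,734 + $378 = $2,112
Ending inventory: 269 @ $20 + 169 @ $18 = $8,422
Check: goods available $10,534 = COGS $2,112 + ending $8,422

COGS = $2,112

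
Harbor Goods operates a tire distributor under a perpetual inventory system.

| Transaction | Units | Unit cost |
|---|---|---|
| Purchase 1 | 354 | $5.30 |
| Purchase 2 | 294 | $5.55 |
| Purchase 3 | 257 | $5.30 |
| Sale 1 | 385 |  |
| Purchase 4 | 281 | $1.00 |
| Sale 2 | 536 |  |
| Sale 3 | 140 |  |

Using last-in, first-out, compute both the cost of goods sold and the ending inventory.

COGS = $4,488.50; ending inventory = $662.50

Sale 1 (385) [LIFO — newest first]: 257 @ $5.30 + 128 @ $5.55 = $2,072.50
Sale 2 (536) [LIFO — newest first]: 281 @ $1.00 + 166 @ $5.55 + 89 @ $5.30 = $1,674.00
Sale 3 (140) [LIFO — newest first]: 140 @ $5.30 = $742.00
Total COGS = $2,072.50 + $1,674.00 + $742.00 = $4,488.50
Ending inventory: 125 @ $5.30 = $662.50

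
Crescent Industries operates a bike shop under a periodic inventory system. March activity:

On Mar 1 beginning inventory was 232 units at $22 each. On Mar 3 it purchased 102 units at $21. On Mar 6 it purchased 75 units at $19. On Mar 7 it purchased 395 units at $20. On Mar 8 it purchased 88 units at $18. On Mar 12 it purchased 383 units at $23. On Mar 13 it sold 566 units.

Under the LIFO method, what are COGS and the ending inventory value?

Mar 13, 566 sold [LIFO — newest first]: 383 @ $23 + 88 @ $18 + 95 @ $20 = $12,293
Ending inventory: 232 @ $22 + 102 @ $21 + 75 @ $19 + 300 @ $20 = $14,671
Check: goods available $26,964 = COGS $12,293 + ending $14,671

COGS = $12,293; ending inventory = $14,671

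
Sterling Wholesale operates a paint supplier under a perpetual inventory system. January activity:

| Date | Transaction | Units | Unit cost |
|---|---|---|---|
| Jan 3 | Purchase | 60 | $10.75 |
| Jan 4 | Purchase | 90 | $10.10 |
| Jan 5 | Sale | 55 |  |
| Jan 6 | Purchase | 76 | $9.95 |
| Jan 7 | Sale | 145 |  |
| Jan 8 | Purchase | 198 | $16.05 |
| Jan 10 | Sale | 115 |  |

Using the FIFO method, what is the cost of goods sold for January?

Jan 5, 55 sold [FIFO — oldest first]: 55 @ $10.75 = $591.25
Jan 7, 145 sold [FIFO — oldest first]: 5 @ $10.75 + 90 @ $10.10 + 50 @ $9.95 = $1,460.25
Jan 10, 115 sold [FIFO — oldest first]: 26 @ $9.95 + 89 @ $16.05 = $1,687.15
Total COGS = $591.25 + $1,460.25 + $1,687.15 = $3,738.65
Ending inventory: 109 @ $16.05 = $1,749.45
Check: goods available $5,488.10 = COGS $3,738.65 + ending $1,749.45

COGS = $3,738.65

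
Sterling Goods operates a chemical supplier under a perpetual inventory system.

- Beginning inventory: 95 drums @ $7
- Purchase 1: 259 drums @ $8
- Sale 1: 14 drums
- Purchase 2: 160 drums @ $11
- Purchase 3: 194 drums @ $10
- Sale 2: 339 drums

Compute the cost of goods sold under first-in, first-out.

COGS = $2,729

Sale 1 (14) [FIFO — oldest first]: 14 @ $7 = $98
Sale 2 (339) [FIFO — oldest first]: 81 @ $7 + 258 @ $8 = $2,631
Total COGS = $98 + $2,631 = $2,729
Ending inventory: 1 @ $8 + 160 @ $11 + 194 @ $10 = $3,708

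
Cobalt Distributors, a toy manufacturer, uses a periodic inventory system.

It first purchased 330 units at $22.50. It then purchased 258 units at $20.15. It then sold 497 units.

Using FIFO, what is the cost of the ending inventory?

Sale 1 (497) [FIFO — oldest first]: 330 @ $22.50 + 167 @ $20.15 = $10,790.05
Ending inventory: 91 @ $20.15 = $1,833.65
Check: goods available $12,623.70 = COGS $10,790.05 + ending $1,833.65

Ending inventory = $1,833.65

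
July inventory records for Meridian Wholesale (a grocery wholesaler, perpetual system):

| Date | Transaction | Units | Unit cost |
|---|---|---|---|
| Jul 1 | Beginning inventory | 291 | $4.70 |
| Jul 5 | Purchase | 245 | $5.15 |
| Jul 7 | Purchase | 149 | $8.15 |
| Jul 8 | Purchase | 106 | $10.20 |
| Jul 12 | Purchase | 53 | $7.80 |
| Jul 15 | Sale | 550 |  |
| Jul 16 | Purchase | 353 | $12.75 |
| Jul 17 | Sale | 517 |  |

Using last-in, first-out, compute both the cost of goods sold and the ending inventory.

Jul 15, 550 sold [LIFO — newest first]: 53 @ $7.80 + 106 @ $10.20 + 149 @ $8.15 + 242 @ $5.15 = $3,955.25
Jul 17, 517 sold [LIFO — newest first]: 353 @ $12.75 + 3 @ $5.15 + 161 @ $4.70 = $5,272.90
Total COGS = $3,955.25 + $5,272.90 = $9,228.15
Ending inventory: 130 @ $4.70 = $611.00

COGS = $9,228.15; ending inventory = $611.00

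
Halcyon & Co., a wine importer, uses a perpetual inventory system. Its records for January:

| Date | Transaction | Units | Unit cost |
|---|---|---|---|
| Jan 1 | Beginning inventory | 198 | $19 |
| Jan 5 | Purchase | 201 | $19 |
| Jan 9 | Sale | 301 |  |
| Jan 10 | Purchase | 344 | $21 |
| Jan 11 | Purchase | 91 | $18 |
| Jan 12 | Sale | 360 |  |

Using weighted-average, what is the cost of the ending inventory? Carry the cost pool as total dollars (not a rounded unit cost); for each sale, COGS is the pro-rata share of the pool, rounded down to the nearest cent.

Ending inventory = $3,480.78

After Jan 1: 198 on hand, pool $3,762.00 (≈ $19.0000 each)
After Jan 5: 399 on hand, pool $7,581.00 (≈ $19.0000 each)
Jan 9, sell 301: 301/399 × $7,581.00 → $5,719.00
After Jan 10: 442 on hand, pool $9,086.00 (≈ $20.5566 each)
After Jan 11: 533 on hand, pool $10,724.00 (≈ $20.1201 each)
Jan 12, sell 360: 360/533 × $10,724.00 → $7,243.22
Total COGS = $5,719.00 + $7,243.22 = $12,962.22
Ending inventory (cost pool remaining) = $3,480.78
Check: goods available $16,443.00 = COGS $12,962.22 + ending $3,480.78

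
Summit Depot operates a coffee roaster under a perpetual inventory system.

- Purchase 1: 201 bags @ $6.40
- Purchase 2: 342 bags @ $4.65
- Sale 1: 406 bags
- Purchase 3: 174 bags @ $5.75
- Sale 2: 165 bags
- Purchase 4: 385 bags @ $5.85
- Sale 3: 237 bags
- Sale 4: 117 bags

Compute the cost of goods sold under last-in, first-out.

COGS = $5,019.55

Sale 1 (406) [LIFO — newest first]: 342 @ $4.65 + 64 @ $6.40 = $1,999.90
Sale 2 (165) [LIFO — newest first]: 165 @ $5.75 = $948.75
Sale 3 (237) [LIFO — newest first]: 237 @ $5.85 = $1,386.45
Sale 4 (117) [LIFO — newest first]: 117 @ $5.85 = $684.45
Total COGS = $1,999.90 + $948.75 + $1,386.45 + $684.45 = $5,019.55
Ending inventory: 137 @ $6.40 + 9 @ $5.75 + 31 @ $5.85 = $1,109.90
Check: goods available $6,129.45 = COGS $5,019.55 + ending $1,109.90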